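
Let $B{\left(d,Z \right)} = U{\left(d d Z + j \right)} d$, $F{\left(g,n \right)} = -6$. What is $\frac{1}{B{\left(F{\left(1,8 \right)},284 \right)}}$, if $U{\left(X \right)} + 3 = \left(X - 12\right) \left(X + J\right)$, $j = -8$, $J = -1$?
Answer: $- \frac{1}{625403142} \approx -1.599 \cdot 10^{-9}$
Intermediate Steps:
$U{\left(X \right)} = -3 + \left(-1 + X\right) \left(-12 + X\right)$ ($U{\left(X \right)} = -3 + \left(X - 12\right) \left(X - 1\right) = -3 + \left(-12 + X\right) \left(-1 + X\right) = -3 + \left(-1 + X\right) \left(-12 + X\right)$)
$B{\left(d,Z \right)} = d \left(113 + \left(-8 + Z d^{2}\right)^{2} - 13 Z d^{2}\right)$ ($B{\left(d,Z \right)} = \left(9 + \left(d d Z - 8\right)^{2} - 13 \left(d d Z - 8\right)\right) d = \left(9 + \left(d^{2} Z - 8\right)^{2} - 13 \left(d^{2} Z - 8\right)\right) d = \left(9 + \left(Z d^{2} - 8\right)^{2} - 13 \left(Z d^{2} - 8\right)\right) d = \left(9 + \left(-8 + Z d^{2}\right)^{2} - 13 \left(-8 + Z d^{2}\right)\right) d = \left(9 + \left(-8 + Z d^{2}\right)^{2} - \left(-104 + 13 Z d^{2}\right)\right) d = \left(113 + \left(-8 + Z d^{2}\right)^{2} - 13 Z d^{2}\right) d = d \left(113 + \left(-8 + Z d^{2}\right)^{2} - 13 Z d^{2}\right)$)
$\frac{1}{B{\left(F{\left(1,8 \right)},284 \right)}} = \frac{1}{\left(-6\right) \left(177 + 284^{2} \left(-6\right)^{4} - 8236 \left(-6\right)^{2}\right)} = \frac{1}{\left(-6\right) \left(177 + 80656 \cdot 1296 - 8236 \cdot 36\right)} = \frac{1}{\left(-6\right) \left(177 + 104530176 - 296496\right)} = \frac{1}{\left(-6\right) 104233857} = \frac{1}{-625403142} = - \frac{1}{625403142}$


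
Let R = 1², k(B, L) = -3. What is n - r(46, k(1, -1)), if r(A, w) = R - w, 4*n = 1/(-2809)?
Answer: -44945/11236 ≈ -4.0001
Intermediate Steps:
n = -1/11236 (n = (¼)/(-2809) = (¼)*(-1/2809) = -1/11236 ≈ -8.9000e-5)
R = 1
r(A, w) = 1 - w
n - r(46, k(1, -1)) = -1/11236 - (1 - 1*(-3)) = -1/11236 - (1 + 3) = -1/11236 - 1*4 = -1/11236 - 4 = -44945/11236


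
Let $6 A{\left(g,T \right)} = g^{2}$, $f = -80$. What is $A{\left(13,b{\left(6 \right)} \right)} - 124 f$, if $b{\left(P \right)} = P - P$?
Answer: $\frac{59689}{6} \approx 9948.2$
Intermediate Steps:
$b{\left(P \right)} = 0$
$A{\left(g,T \right)} = \frac{g^{2}}{6}$
$A{\left(13,b{\left(6 \right)} \right)} - 124 f = \frac{13^{2}}{6} - -9920 = \frac{1}{6} \cdot 169 + 9920 = \frac{169}{6} + 9920 = \frac{59689}{6}$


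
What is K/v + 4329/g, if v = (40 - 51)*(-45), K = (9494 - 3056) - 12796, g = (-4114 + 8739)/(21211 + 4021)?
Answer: 26554846/1125 ≈ 23604.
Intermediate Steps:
g = 4625/25232 ≈ 0.18330
K = -6358 (K = 6438 - 12796 = -6358)
v = 495 (v = -11*(-45) = 495)
K/v + 4329/g = -6358/495 + 4329/(4625/25232) = -6358*1/495 + 4329*(25232/4625) = -578/45 + 2952144/125 = 26554846/1125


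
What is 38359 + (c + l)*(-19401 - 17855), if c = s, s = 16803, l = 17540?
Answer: -1279444449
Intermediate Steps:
c = 16803
38359 + (c + l)*(-19401 - 17855) = 38359 + (16803 + 17540)*(-19401 - 17855) = 38359 + 34343*(-37256) = 38359 - 1279482808 = -1279444449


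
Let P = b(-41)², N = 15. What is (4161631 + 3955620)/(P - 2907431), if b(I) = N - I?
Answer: -8117251/2904295 ≈ -2.7949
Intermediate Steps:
b(I) = 15 - I
P = 3136 (P = (15 - 1*(-41))² = (15 + 41)² = 56² = 3136)
(4161631 + 3955620)/(P - 2907431) = (4161631 + 3955620)/(3136 - 2907431) = 8117251/(-2904295) = 8117251*(-1/2904295) = -8117251/2904295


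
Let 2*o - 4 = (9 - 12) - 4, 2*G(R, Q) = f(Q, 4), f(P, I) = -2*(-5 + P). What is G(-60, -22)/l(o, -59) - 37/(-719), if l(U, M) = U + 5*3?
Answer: 1475/719 ≈ 2.0515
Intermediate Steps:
f(P, I) = 10 - 2*P
G(R, Q) = 5 - Q (G(R, Q) = (10 - 2*Q)/2 = 5 - Q)
o = -3/2 (o = 2 + ((9 - 12) - 4)/2 = 2 + (-3 - 4)/2 = 2 + (½)*(-7) = 2 - 7/2 = -3/2 ≈ -1.5000)
l(U, M) = 15 + U (l(U, M) = U + 15 = 15 + U)
G(-60, -22)/l(o, -59) - 37/(-719) = (5 - 1*(-22))/(15 - 3/2) - 37/(-719) = (5 + 22)/(27/2) - 37*(-1/719) = 27*(2/27) + 37/719 = 2 + 37/719 = 1475/719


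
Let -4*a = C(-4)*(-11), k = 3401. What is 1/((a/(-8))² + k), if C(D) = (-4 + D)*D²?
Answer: 1/5337 ≈ 0.00018737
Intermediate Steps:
C(D) = D²*(-4 + D)
a = -352 (a = -(-4)²*(-4 - 4)*(-11)/4 = -16*(-8)*(-11)/4 = -(-32)*(-11) = -¼*1408 = -352)
1/((a/(-8))² + k) = 1/((-352/(-8))² + 3401) = 1/((-352*(-⅛))² + 3401) = 1/(44² + 3401) = 1/(1936 + 3401) = 1/5337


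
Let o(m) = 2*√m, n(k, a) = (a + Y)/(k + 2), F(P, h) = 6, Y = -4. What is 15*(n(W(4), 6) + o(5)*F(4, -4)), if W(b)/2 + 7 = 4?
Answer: -15/2 + 180*√5 ≈ 394.99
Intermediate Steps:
W(b) = -6 (W(b) = -14 + 2*4 = -14 + 8 = -6)
n(k, a) = (-4 + a)/(2 + k) (n(k, a) = (a - 4)/(k + 2) = (-4 + a)/(2 + k))
15*(n(W(4), 6) + o(5)*F(4, -4)) = 15*((-4 + 6)/(2 - 6) + (2*√5)*6) = 15*(2/(-4) + 12*√5) = 15*(-¼*2 + 12*√5) = 15*(-½ + 12*√5) = -15/2 + 180*√5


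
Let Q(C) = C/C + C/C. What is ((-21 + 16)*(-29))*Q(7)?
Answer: 290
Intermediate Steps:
Q(C) = 2 (Q(C) = 1 + 1 = 2)
((-21 + 16)*(-29))*Q(7) = ((-21 + 16)*(-29))*2 = -5*(-29)*2 = 145*2 = 290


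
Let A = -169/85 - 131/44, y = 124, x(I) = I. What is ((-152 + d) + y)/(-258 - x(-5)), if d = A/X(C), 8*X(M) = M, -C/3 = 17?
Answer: 1298038/12064305 ≈ 0.10759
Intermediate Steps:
C = -51 (C = -3*17 = -51)
X(M) = M/8
A = -18571/3740 (A = -169*1/85 - 131*1/44 = -169/85 - 131/44 = -18571/3740 ≈ -4.9655)
d = 37142/47685 (d = -18571/(3740*((⅛)*(-51))) = -18571/(3740*(-51/8)) = -18571/3740*(-8/51) = 37142/47685 ≈ 0.77890)
((-152 + d) + y)/(-258 - x(-5)) = ((-152 + 37142/47685) + 124)/(-258 - 1*(-5)) = (-7210978/47685 + 124)/(-258 + 5) = -1298038/47685/(-253) = -1298038/47685*(-1/253) = 1298038/12064305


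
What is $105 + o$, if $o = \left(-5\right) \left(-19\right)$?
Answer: $200$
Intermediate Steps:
$o = 95$
$105 + o = 105 + 95 = 200$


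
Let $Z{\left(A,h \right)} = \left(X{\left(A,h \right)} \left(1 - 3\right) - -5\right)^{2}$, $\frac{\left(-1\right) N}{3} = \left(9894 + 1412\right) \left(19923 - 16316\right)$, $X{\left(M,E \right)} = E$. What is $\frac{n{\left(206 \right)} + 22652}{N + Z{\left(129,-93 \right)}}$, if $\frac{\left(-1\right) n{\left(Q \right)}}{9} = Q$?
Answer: $- \frac{20798}{122305745} \approx -0.00017005$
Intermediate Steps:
$n{\left(Q \right)} = - 9 Q$
$N = -122342226$ ($N = - 3 \left(9894 + 1412\right) \left(19923 - 16316\right) = - 3 \cdot 11306 \cdot 3607 = \left(-3\right) 40780742 = -122342226$)
$Z{\left(A,h \right)} = \left(5 - 2 h\right)^{2}$ ($Z{\left(A,h \right)} = \left(h \left(1 - 3\right) - -5\right)^{2} = \left(h \left(-2\right) + 5\right)^{2} = \left(- 2 h + 5\right)^{2} = \left(5 - 2 h\right)^{2}$)
$\frac{n{\left(206 \right)} + 22652}{N + Z{\left(129,-93 \right)}} = \frac{\left(-9\right) 206 + 22652}{-122342226 + \left(-5 + 2 \left(-93\right)\right)^{2}} = \frac{-1854 + 22652}{-122342226 + \left(-5 - 186\right)^{2}} = \frac{20798}{-122342226 + \left(-191\right)^{2}} = \frac{20798}{-122342226 + 36481} = \frac{20798}{-122305745} = 20798 \left(- \frac{1}{122305745}\right) = - \frac{20798}{122305745}$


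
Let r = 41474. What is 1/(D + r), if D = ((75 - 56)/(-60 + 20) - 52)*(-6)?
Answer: 20/835777 ≈ 2.3930e-5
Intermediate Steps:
D = 6297/20 (D = (19/(-40) - 52)*(-6) = (19*(-1/40) - 52)*(-6) = (-19/40 - 52)*(-6) = -2099/40*(-6) = 6297/20 ≈ 314.85)
1/(D + r) = 1/(6297/20 + 41474) = 1/(835777/20) = 20/835777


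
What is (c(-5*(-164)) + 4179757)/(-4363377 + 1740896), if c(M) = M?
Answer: -4180577/2622481 ≈ -1.5941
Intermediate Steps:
(c(-5*(-164)) + 4179757)/(-4363377 + 1740896) = (-5*(-164) + 4179757)/(-4363377 + 1740896) = (820 + 4179757)/(-2622481) = 4180577*(-1/2622481) = -4180577/2622481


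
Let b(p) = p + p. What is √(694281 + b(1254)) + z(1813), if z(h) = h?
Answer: 1813 + 3*√77421 ≈ 2647.7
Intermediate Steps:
b(p) = 2*p
√(694281 + b(1254)) + z(1813) = √(694281 + 2*1254) + 1813 = √(694281 + 2508) + 1813 = √696789 + 1813 = 3*√77421 + 1813 = 1813 + 3*√77421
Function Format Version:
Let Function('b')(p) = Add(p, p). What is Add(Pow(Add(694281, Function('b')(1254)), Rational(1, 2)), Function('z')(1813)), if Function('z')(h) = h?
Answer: Add(1813, Mul(3, Pow(77421, Rational(1, 2)))) ≈ 2647.7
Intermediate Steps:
Function('b')(p) = Mul(2, p)
Add(Pow(Add(694281, Function('b')(1254)), Rational(1, 2)), Function('z')(1813)) = Add(Pow(Add(694281, Mul(2, 1254)), Rational(1, 2)), 1813) = Add(Pow(Add(694281, 2508), Rational(1, 2)), 1813) = Add(Pow(696789, Rational(1, 2)), 1813) = Add(Mul(3, Pow(77421, Rational(1, 2))), 1813) = Add(1813, Mul(3, Pow(77421, Rational(1, 2))))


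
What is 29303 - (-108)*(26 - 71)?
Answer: 24443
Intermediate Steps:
29303 - (-108)*(26 - 71) = 29303 - (-108)*(-45) = 29303 - 1*4860 = 29303 - 4860 = 24443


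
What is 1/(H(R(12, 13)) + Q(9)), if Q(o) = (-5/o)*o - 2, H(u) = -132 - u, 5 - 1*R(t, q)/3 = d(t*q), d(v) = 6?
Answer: -1/136 ≈ -0.0073529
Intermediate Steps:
R(t, q) = -3 (R(t, q) = 15 - 3*6 = 15 - 18 = -3)
Q(o) = -7 (Q(o) = -5 - 2 = -7)
1/(H(R(12, 13)) + Q(9)) = 1/((-132 - 1*(-3)) - 7) = 1/((-132 + 3) - 7) = 1/(-129 - 7) = 1/(-136) = -1/136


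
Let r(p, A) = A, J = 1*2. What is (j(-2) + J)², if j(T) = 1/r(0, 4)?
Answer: 81/16 ≈ 5.0625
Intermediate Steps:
J = 2
j(T) = ¼ (j(T) = 1/4 = ¼)
(j(-2) + J)² = (¼ + 2)² = (9/4)² = 81/16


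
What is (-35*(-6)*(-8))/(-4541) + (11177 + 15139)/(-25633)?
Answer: -76437516/116399453 ≈ -0.65668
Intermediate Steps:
(-35*(-6)*(-8))/(-4541) + (11177 + 15139)/(-25633) = (210*(-8))*(-1/4541) + 26316*(-1/25633) = -1680*(-1/4541) - 26316/25633 = 1680/4541 - 26316/25633 = -76437516/116399453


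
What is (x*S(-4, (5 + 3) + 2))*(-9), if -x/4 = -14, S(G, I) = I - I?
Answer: 0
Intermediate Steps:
S(G, I) = 0
x = 56 (x = -4*(-14) = 56)
(x*S(-4, (5 + 3) + 2))*(-9) = (56*0)*(-9) = 0*(-9) = 0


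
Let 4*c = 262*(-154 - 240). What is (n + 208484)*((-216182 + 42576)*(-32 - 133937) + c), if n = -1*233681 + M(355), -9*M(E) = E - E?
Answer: -586026696067179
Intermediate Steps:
M(E) = 0 (M(E) = -(E - E)/9 = -⅑*0 = 0)
n = -233681 (n = -1*233681 + 0 = -233681 + 0 = -233681)
c = -25807 (c = (262*(-154 - 240))/4 = (262*(-394))/4 = (¼)*(-103228) = -25807)
(n + 208484)*((-216182 + 42576)*(-32 - 133937) + c) = (-233681 + 208484)*((-216182 + 42576)*(-32 - 133937) - 25807) = -25197*(-173606*(-133969) - 25807) = -25197*(23257822214 - 25807) = -25197*23257796407 = -586026696067179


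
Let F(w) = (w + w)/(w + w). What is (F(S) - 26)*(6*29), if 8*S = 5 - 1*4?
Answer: -4350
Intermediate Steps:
S = 1/8 (S = (5 - 1*4)/8 = (5 - 4)/8 = (1/8)*1 = 1/8 ≈ 0.12500)
F(w) = 1 (F(w) = (2*w)/((2*w)) = (2*w)*(1/(2*w)) = 1)
(F(S) - 26)*(6*29) = (1 - 26)*(6*29) = -25*174 = -4350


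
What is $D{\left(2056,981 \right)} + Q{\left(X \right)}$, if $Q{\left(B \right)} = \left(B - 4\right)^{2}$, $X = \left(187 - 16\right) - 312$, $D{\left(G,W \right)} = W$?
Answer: $22006$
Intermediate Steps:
$X = -141$ ($X = 171 - 312 = -141$)
$Q{\left(B \right)} = \left(-4 + B\right)^{2}$
$D{\left(2056,981 \right)} + Q{\left(X \right)} = 981 + \left(-4 - 141\right)^{2} = 981 + \left(-145\right)^{2} = 981 + 21025 = 22006$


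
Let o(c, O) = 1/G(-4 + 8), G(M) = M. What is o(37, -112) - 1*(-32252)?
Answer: 129009/4 ≈ 32252.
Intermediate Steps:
o(c, O) = ¼ (o(c, O) = 1/(-4 + 8) = 1/4 = ¼)
o(37, -112) - 1*(-32252) = ¼ - 1*(-32252) = ¼ + 32252 = 129009/4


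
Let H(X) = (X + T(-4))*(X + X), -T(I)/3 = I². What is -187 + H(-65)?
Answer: 14503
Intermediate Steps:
T(I) = -3*I²
H(X) = 2*X*(-48 + X) (H(X) = (X - 3*(-4)²)*(X + X) = (X - 3*16)*(2*X) = (X - 48)*(2*X) = (-48 + X)*(2*X) = 2*X*(-48 + X))
-187 + H(-65) = -187 + 2*(-65)*(-48 - 65) = -187 + 2*(-65)*(-113) = -187 + 14690 = 14503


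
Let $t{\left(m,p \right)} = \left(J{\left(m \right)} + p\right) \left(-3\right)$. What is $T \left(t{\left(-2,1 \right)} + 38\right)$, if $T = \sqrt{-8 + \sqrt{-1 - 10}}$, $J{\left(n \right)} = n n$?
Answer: $23 \sqrt{-8 + i \sqrt{11}} \approx 13.215 + 66.382 i$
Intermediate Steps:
$J{\left(n \right)} = n^{2}$
$T = \sqrt{-8 + i \sqrt{11}}$ ($T = \sqrt{-8 + \sqrt{-11}} = \sqrt{-8 + i \sqrt{11}} \approx 0.57457 + 2.8862 i$)
$t{\left(m,p \right)} = - 3 p - 3 m^{2}$ ($t{\left(m,p \right)} = \left(m^{2} + p\right) \left(-3\right) = \left(p + m^{2}\right) \left(-3\right) = - 3 p - 3 m^{2}$)
$T \left(t{\left(-2,1 \right)} + 38\right) = \sqrt{-8 + i \sqrt{11}} \left(\left(\left(-3\right) 1 - 3 \left(-2\right)^{2}\right) + 38\right) = \sqrt{-8 + i \sqrt{11}} \left(\left(-3 - 12\right) + 38\right) = \sqrt{-8 + i \sqrt{11}} \left(-15 + 38\right) = \sqrt{-8 + i \sqrt{11}} \cdot 23 = 23 \sqrt{-8 + i \sqrt{11}}$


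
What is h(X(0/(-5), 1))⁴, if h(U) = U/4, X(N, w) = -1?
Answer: 1/256 ≈ 0.0039063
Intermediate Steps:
h(U) = U/4 (h(U) = U*(¼) = U/4)
h(X(0/(-5), 1))⁴ = ((¼)*(-1))⁴ = (-¼)⁴ = 1/256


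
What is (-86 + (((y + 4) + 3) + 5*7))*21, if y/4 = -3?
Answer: -1176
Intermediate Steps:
y = -12 (y = 4*(-3) = -12)
(-86 + (((y + 4) + 3) + 5*7))*21 = (-86 + (((-12 + 4) + 3) + 5*7))*21 = (-86 + ((-8 + 3) + 35))*21 = (-86 + (-5 + 35))*21 = (-86 + 30)*21 = -56*21 = -1176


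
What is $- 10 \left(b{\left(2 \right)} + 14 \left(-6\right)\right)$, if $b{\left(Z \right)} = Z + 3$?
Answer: $790$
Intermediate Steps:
$b{\left(Z \right)} = 3 + Z$
$- 10 \left(b{\left(2 \right)} + 14 \left(-6\right)\right) = - 10 \left(\left(3 + 2\right) + 14 \left(-6\right)\right) = - 10 \left(5 - 84\right) = \left(-10\right) \left(-79\right) = 790$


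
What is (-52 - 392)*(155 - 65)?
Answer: -39960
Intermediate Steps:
(-52 - 392)*(155 - 65) = -444*90 = -39960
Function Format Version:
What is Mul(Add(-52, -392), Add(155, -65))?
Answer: -39960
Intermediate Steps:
Mul(Add(-52, -392), Add(155, -65)) = Mul(-444, 90) = -39960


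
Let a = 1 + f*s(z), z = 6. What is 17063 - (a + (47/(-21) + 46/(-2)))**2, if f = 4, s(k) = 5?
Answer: 7516862/441 ≈ 17045.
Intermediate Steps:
a = 21 (a = 1 + 4*5 = 1 + 20 = 21)
17063 - (a + (47/(-21) + 46/(-2)))**2 = 17063 - (21 + (47/(-21) + 46/(-2)))**2 = 17063 - (21 + (47*(-1/21) + 46*(-1/2)))**2 = 17063 - (21 + (-47/21 - 23))**2 = 17063 - (21 - 530/21)**2 = 17063 - (-89/21)**2 = 17063 - 1*7921/441 = 17063 - 7921/441 = 7516862/441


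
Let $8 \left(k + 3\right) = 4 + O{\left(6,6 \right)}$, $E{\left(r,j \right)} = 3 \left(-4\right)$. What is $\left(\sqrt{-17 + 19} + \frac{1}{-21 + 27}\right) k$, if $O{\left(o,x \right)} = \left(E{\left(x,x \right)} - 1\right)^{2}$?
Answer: $\frac{149}{48} + \frac{149 \sqrt{2}}{8} \approx 29.444$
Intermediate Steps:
$E{\left(r,j \right)} = -12$
$O{\left(o,x \right)} = 169$ ($O{\left(o,x \right)} = \left(-12 - 1\right)^{2} = \left(-13\right)^{2} = 169$)
$k = \frac{149}{8}$ ($k = -3 + \frac{4 + 169}{8} = -3 + \frac{1}{8} \cdot 173 = -3 + \frac{173}{8} = \frac{149}{8} \approx 18.625$)
$\left(\sqrt{-17 + 19} + \frac{1}{-21 + 27}\right) k = \left(\sqrt{-17 + 19} + \frac{1}{-21 + 27}\right) \frac{149}{8} = \left(\sqrt{2} + \frac{1}{6}\right) \frac{149}{8} = \left(\frac{1}{6} + \sqrt{2}\right) \frac{149}{8} = \frac{149}{48} + \frac{149 \sqrt{2}}{8}$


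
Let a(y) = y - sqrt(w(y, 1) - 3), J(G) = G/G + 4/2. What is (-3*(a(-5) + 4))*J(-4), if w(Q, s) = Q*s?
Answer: 9 + 18*I*sqrt(2) ≈ 9.0 + 25.456*I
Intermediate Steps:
J(G) = 3 (J(G) = 1 + 4*(1/2) = 1 + 2 = 3)
a(y) = y - sqrt(-3 + y) (a(y) = y - sqrt(y*1 - 3) = y - sqrt(y - 3) = y - sqrt(-3 + y))
(-3*(a(-5) + 4))*J(-4) = -3*((-5 - sqrt(-3 - 5)) + 4)*3 = -3*((-5 - sqrt(-8)) + 4)*3 = -3*((-5 - 2*I*sqrt(2)) + 4)*3 = -3*(-1 - 2*I*sqrt(2))*3 = (3 + 6*I*sqrt(2))*3 = 9 + 18*I*sqrt(2)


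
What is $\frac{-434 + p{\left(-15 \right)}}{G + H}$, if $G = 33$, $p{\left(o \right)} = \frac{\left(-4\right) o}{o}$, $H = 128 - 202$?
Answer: $\frac{438}{41} \approx 10.683$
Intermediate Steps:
$H = -74$
$p{\left(o \right)} = -4$
$\frac{-434 + p{\left(-15 \right)}}{G + H} = \frac{-434 - 4}{33 - 74} = - \frac{438}{-41} = \left(-438\right) \left(- \frac{1}{41}\right) = \frac{438}{41}$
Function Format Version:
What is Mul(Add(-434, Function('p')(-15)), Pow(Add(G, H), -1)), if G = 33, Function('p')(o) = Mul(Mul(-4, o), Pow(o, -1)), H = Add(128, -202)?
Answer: Rational(438, 41) ≈ 10.683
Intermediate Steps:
H = -74
Function('p')(o) = -4
Mul(Add(-434, Function('p')(-15)), Pow(Add(G, H), -1)) = Mul(Add(-434, -4), Pow(Add(33, -74), -1)) = Mul(-438, Pow(-41, -1)) = Mul(-438, Rational(-1, 41)) = Rational(438, 41)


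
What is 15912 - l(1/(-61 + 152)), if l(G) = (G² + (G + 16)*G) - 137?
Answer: 132900311/8281 ≈ 16049.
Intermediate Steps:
l(G) = -137 + G² + G*(16 + G) (l(G) = (G² + (16 + G)*G) - 137 = (G² + G*(16 + G)) - 137 = -137 + G² + G*(16 + G))
15912 - l(1/(-61 + 152)) = 15912 - (-137 + 2*(1/(-61 + 152))² + 16/(-61 + 152)) = 15912 - (-137 + 2*(1/91)² + 16/91) = 15912 - (-137 + 2*(1/91)² + 16*(1/91)) = 15912 - (-137 + 2*(1/8281) + 16/91) = 15912 - (-137 + 2/8281 + 16/91) = 15912 - 1*(-1133039/8281) = 15912 + 1133039/8281 = 132900311/8281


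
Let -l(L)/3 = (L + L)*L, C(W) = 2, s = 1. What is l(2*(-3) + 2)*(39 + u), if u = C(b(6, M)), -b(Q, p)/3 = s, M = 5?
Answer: -3936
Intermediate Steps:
b(Q, p) = -3 (b(Q, p) = -3*1 = -3)
u = 2
l(L) = -6*L**2 (l(L) = -3*(L + L)*L = -3*2*L*L = -6*L**2)
l(2*(-3) + 2)*(39 + u) = (-6*(2*(-3) + 2)**2)*(39 + 2) = -6*(-6 + 2)**2*41 = -6*(-4)**2*41 = -6*16*41 = -96*41 = -3936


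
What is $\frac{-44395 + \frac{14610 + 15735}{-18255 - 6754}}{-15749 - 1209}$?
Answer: $\frac{555152450}{212051311} \approx 2.618$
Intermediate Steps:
$\frac{-44395 + \frac{14610 + 15735}{-18255 - 6754}}{-15749 - 1209} = \frac{-44395 + \frac{30345}{-25009}}{-16958} = \left(-44395 + 30345 \left(- \frac{1}{25009}\right)\right) \left(- \frac{1}{16958}\right) = \left(-44395 - \frac{30345}{25009}\right) \left(- \frac{1}{16958}\right) = \left(- \frac{1110304900}{25009}\right) \left(- \frac{1}{16958}\right) = \frac{555152450}{212051311}$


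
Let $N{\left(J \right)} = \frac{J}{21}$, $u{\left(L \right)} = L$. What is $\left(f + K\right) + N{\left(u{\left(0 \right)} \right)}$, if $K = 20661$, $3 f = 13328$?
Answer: $\frac{75311}{3} \approx 25104.0$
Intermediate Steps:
$f = \frac{13328}{3}$ ($f = \frac{1}{3} \cdot 13328 = \frac{13328}{3} \approx 4442.7$)
$N{\left(J \right)} = \frac{J}{21}$ ($N{\left(J \right)} = J \frac{1}{21} = \frac{J}{21}$)
$\left(f + K\right) + N{\left(u{\left(0 \right)} \right)} = \left(\frac{13328}{3} + 20661\right) + \frac{1}{21} \cdot 0 = \frac{75311}{3} + 0 = \frac{75311}{3}$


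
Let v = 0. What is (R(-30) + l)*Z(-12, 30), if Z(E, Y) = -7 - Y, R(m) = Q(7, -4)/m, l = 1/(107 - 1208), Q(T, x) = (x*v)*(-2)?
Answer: 37/1101 ≈ 0.033606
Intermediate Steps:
Q(T, x) = 0 (Q(T, x) = (x*0)*(-2) = 0*(-2) = 0)
l = -1/1101 (l = 1/(-1101) = -1/1101 ≈ -0.00090826)
R(m) = 0 (R(m) = 0/m = 0)
(R(-30) + l)*Z(-12, 30) = (0 - 1/1101)*(-7 - 1*30) = -(-7 - 30)/1101 = -1/1101*(-37) = 37/1101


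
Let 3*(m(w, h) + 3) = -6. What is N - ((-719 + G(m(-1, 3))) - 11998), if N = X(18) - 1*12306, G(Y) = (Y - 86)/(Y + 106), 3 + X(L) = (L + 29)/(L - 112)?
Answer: 82497/202 ≈ 408.40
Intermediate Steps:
m(w, h) = -5 (m(w, h) = -3 + (⅓)*(-6) = -3 - 2 = -5)
X(L) = -3 + (29 + L)/(-112 + L) (X(L) = -3 + (L + 29)/(L - 112) = -3 + (29 + L)/(-112 + L))
G(Y) = (-86 + Y)/(106 + Y)
N = -24619/2 (N = (365 - 2*18)/(-112 + 18) - 1*12306 = (365 - 36)/(-94) - 12306 = -1/94*329 - 12306 = -7/2 - 12306 = -24619/2 ≈ -12310.)
N - ((-719 + G(m(-1, 3))) - 11998) = -24619/2 - ((-719 + (-86 - 5)/(106 - 5)) - 11998) = -24619/2 - ((-719 - 91/101) - 11998) = -24619/2 - (-72710/101 - 11998) = -24619/2 - 1*(-1284508/101) = -24619/2 + 1284508/101 = 82497/202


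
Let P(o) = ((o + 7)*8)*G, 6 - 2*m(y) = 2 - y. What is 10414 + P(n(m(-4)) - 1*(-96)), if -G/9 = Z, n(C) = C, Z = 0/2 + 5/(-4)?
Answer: 19684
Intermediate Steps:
m(y) = 2 + y/2 (m(y) = 3 - (2 - y)/2 = 3 + (-1 + y/2) = 2 + y/2)
Z = -5/4 (Z = 0*(½) + 5*(-¼) = 0 - 5/4 = -5/4 ≈ -1.2500)
G = 45/4 (G = -9*(-5/4) = 45/4 ≈ 11.250)
P(o) = 630 + 90*o (P(o) = ((o + 7)*8)*(45/4) = ((7 + o)*8)*(45/4) = (56 + 8*o)*(45/4) = 630 + 90*o)
10414 + P(n(m(-4)) - 1*(-96)) = 10414 + (630 + 90*((2 + (½)*(-4)) - 1*(-96))) = 10414 + (630 + 90*((2 - 2) + 96)) = 10414 + (630 + 90*(0 + 96)) = 10414 + (630 + 90*96) = 10414 + (630 + 8640) = 10414 + 9270 = 19684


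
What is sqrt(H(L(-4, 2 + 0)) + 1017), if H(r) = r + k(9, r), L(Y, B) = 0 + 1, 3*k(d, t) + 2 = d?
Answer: sqrt(9183)/3 ≈ 31.943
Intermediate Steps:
k(d, t) = -2/3 + d/3
L(Y, B) = 1
H(r) = 7/3 + r (H(r) = r + (-2/3 + (1/3)*9) = r + (-2/3 + 3) = r + 7/3 = 7/3 + r)
sqrt(H(L(-4, 2 + 0)) + 1017) = sqrt((7/3 + 1) + 1017) = sqrt(10/3 + 1017) = sqrt(3061/3) = sqrt(9183)/3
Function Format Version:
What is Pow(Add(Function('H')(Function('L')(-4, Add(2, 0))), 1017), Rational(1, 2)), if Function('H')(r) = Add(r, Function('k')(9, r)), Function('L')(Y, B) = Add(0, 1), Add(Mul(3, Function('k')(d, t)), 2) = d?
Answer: Mul(Rational(1, 3), Pow(9183, Rational(1, 2))) ≈ 31.943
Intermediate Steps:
Function('k')(d, t) = Add(Rational(-2, 3), Mul(Rational(1, 3), d))
Function('L')(Y, B) = 1
Function('H')(r) = Add(Rational(7, 3), r) (Function('H')(r) = Add(r, Add(Rational(-2, 3), Mul(Rational(1, 3), 9))) = Add(r, Add(Rational(-2, 3), 3)) = Add(r, Rational(7, 3)) = Add(Rational(7, 3), r))
Pow(Add(Function('H')(Function('L')(-4, Add(2, 0))), 1017), Rational(1, 2)) = Pow(Add(Add(Rational(7, 3), 1), 1017), Rational(1, 2)) = Pow(Add(Rational(10, 3), 1017), Rational(1, 2)) = Pow(Rational(3061, 3), Rational(1, 2)) = Mul(Rational(1, 3), Pow(9183, Rational(1, 2)))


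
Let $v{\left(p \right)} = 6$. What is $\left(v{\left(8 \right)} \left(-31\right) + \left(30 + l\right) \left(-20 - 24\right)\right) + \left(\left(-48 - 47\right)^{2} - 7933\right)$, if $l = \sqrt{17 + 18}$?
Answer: $-414 - 44 \sqrt{35} \approx -674.31$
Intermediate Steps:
$l = \sqrt{35} \approx 5.9161$
$\left(v{\left(8 \right)} \left(-31\right) + \left(30 + l\right) \left(-20 - 24\right)\right) + \left(\left(-48 - 47\right)^{2} - 7933\right) = \left(6 \left(-31\right) + \left(30 + \sqrt{35}\right) \left(-20 - 24\right)\right) + \left(\left(-48 - 47\right)^{2} - 7933\right) = \left(-186 + \left(30 + \sqrt{35}\right) \left(-20 - 24\right)\right) - \left(7933 - \left(-95\right)^{2}\right) = \left(-186 + \left(30 + \sqrt{35}\right) \left(-20 - 24\right)\right) + \left(9025 - 7933\right) = \left(-186 + \left(30 + \sqrt{35}\right) \left(-44\right)\right) + 1092 = \left(-186 - \left(1320 + 44 \sqrt{35}\right)\right) + 1092 = \left(-1506 - 44 \sqrt{35}\right) + 1092 = -414 - 44 \sqrt{35}$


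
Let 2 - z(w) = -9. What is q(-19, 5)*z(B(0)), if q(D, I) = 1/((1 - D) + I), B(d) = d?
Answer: 11/25 ≈ 0.44000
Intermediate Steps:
z(w) = 11 (z(w) = 2 - 1*(-9) = 2 + 9 = 11)
q(D, I) = 1/(1 + I - D)
q(-19, 5)*z(B(0)) = 11/(1 + 5 - 1*(-19)) = 11/(1 + 5 + 19) = 11/25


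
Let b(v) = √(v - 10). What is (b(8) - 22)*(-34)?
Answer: 748 - 34*I*√2 ≈ 748.0 - 48.083*I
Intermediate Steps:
b(v) = √(-10 + v)
(b(8) - 22)*(-34) = (√(-10 + 8) - 22)*(-34) = (√(-2) - 22)*(-34) = (I*√2 - 22)*(-34) = (-22 + I*√2)*(-34) = 748 - 34*I*√2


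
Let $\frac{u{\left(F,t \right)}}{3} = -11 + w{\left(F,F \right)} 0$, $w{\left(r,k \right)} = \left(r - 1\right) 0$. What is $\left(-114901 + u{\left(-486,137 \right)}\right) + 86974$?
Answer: $-27960$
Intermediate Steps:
$w{\left(r,k \right)} = 0$ ($w{\left(r,k \right)} = \left(-1 + r\right) 0 = 0$)
$u{\left(F,t \right)} = -33$ ($u{\left(F,t \right)} = 3 \left(-11 + 0 \cdot 0\right) = 3 \left(-11 + 0\right) = 3 \left(-11\right) = -33$)
$\left(-114901 + u{\left(-486,137 \right)}\right) + 86974 = \left(-114901 - 33\right) + 86974 = -114934 + 86974 = -27960$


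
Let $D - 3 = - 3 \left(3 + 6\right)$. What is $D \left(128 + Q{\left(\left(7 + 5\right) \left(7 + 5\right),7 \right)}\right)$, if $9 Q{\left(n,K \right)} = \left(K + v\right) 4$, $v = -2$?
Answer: $- \frac{9376}{3} \approx -3125.3$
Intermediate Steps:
$D = -24$ ($D = 3 - 3 \left(3 + 6\right) = 3 - 27 = -24$)
$Q{\left(n,K \right)} = - \frac{8}{9} + \frac{4 K}{9}$ ($Q{\left(n,K \right)} = \frac{\left(K - 2\right) 4}{9} = \frac{\left(-2 + K\right) 4}{9} = \frac{-8 + 4 K}{9} = - \frac{8}{9} + \frac{4 K}{9}$)
$D \left(128 + Q{\left(\left(7 + 5\right) \left(7 + 5\right),7 \right)}\right) = - 24 \left(128 + \left(- \frac{8}{9} + \frac{4}{9} \cdot 7\right)\right) = - 24 \left(128 + \left(- \frac{8}{9} + \frac{28}{9}\right)\right) = - 24 \left(128 + \frac{20}{9}\right) = \left(-24\right) \frac{1172}{9} = - \frac{9376}{3}$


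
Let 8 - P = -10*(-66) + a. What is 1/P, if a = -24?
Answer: -1/628 ≈ -0.0015924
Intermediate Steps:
P = -628 (P = 8 - (-10*(-66) - 24) = 8 - (660 - 24) = 8 - 1*636 = 8 - 636 = -628)
1/P = 1/(-628) = -1/628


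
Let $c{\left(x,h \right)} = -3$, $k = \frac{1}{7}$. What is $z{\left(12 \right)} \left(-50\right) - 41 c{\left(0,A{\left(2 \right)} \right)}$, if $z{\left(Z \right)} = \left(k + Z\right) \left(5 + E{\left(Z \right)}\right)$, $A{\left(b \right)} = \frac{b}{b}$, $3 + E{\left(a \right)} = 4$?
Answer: $- \frac{24639}{7} \approx -3519.9$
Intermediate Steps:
$E{\left(a \right)} = 1$ ($E{\left(a \right)} = -3 + 4 = 1$)
$k = \frac{1}{7} \approx 0.14286$
$A{\left(b \right)} = 1$
$z{\left(Z \right)} = \frac{6}{7} + 6 Z$ ($z{\left(Z \right)} = \left(\frac{1}{7} + Z\right) \left(5 + 1\right) = \left(\frac{1}{7} + Z\right) 6 = \frac{6}{7} + 6 Z$)
$z{\left(12 \right)} \left(-50\right) - 41 c{\left(0,A{\left(2 \right)} \right)} = \left(\frac{6}{7} + 6 \cdot 12\right) \left(-50\right) - -123 = \left(\frac{6}{7} + 72\right) \left(-50\right) + 123 = \frac{510}{7} \left(-50\right) + 123 = - \frac{25500}{7} + 123 = - \frac{24639}{7}$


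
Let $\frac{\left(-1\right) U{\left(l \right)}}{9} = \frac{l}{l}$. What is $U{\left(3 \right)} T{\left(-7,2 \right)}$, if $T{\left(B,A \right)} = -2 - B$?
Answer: $-45$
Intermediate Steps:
$U{\left(l \right)} = -9$ ($U{\left(l \right)} = - 9 \frac{l}{l} = \left(-9\right) 1 = -9$)
$U{\left(3 \right)} T{\left(-7,2 \right)} = - 9 \left(-2 - -7\right) = - 9 \left(-2 + 7\right) = \left(-9\right) 5 = -45$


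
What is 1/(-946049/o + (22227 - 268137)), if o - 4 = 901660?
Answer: -901664/221729140289 ≈ -4.0665e-6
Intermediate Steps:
o = 901664 (o = 4 + 901660 = 901664)
1/(-946049/o + (22227 - 268137)) = 1/(-946049/901664 + (22227 - 268137)) = 1/(-946049*1/901664 - 245910) = 1/(-946049/901664 - 245910) = 1/(-221729140289/901664) = -901664/221729140289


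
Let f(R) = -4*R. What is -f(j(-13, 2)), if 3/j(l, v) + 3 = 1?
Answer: -6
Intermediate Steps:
j(l, v) = -3/2 (j(l, v) = 3/(-3 + 1) = 3/(-2) = 3*(-½) = -3/2)
-f(j(-13, 2)) = -(-4)*(-3)/2 = -1*6 = -6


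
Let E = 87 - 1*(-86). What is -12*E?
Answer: -2076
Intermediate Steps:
E = 173 (E = 87 + 86 = 173)
-12*E = -12*173 = -2076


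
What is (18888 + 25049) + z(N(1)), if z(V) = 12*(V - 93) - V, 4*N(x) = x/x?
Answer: 171295/4 ≈ 42824.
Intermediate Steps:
N(x) = 1/4 (N(x) = (x/x)/4 = (1/4)*1 = 1/4)
z(V) = -1116 + 11*V (z(V) = 12*(-93 + V) - V = (-1116 + 12*V) - V = -1116 + 11*V)
(18888 + 25049) + z(N(1)) = (18888 + 25049) + (-1116 + 11*(1/4)) = 43937 + (-1116 + 11/4) = 43937 - 4453/4 = 171295/4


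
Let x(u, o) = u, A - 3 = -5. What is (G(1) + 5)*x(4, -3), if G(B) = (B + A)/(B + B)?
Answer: 18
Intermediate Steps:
A = -2 (A = 3 - 5 = -2)
G(B) = (-2 + B)/(2*B) (G(B) = (B - 2)/(B + B) = (-2 + B)/((2*B)) = (-2 + B)*(1/(2*B)) = (-2 + B)/(2*B))
(G(1) + 5)*x(4, -3) = ((½)*(-2 + 1)/1 + 5)*4 = ((½)*1*(-1) + 5)*4 = (-½ + 5)*4 = (9/2)*4 = 18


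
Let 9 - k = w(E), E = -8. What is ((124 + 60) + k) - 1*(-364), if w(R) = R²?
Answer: 493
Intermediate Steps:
k = -55 (k = 9 - 1*(-8)² = 9 - 1*64 = 9 - 64 = -55)
((124 + 60) + k) - 1*(-364) = ((124 + 60) - 55) - 1*(-364) = (184 - 55) + 364 = 129 + 364 = 493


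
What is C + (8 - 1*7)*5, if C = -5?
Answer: 0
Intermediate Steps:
C + (8 - 1*7)*5 = -5 + (8 - 1*7)*5 = -5 + (8 - 7)*5 = -5 + 1*5 = -5 + 5 = 0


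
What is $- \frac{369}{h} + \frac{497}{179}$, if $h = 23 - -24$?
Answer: $- \frac{42692}{8413} \approx -5.0745$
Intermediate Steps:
$h = 47$ ($h = 23 + 24 = 47$)
$- \frac{369}{h} + \frac{497}{179} = - \frac{369}{47} + \frac{497}{179} = - \frac{42692}{8413}$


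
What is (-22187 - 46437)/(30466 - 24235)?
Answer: -68624/6231 ≈ -11.013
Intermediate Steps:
(-22187 - 46437)/(30466 - 24235) = -68624/6231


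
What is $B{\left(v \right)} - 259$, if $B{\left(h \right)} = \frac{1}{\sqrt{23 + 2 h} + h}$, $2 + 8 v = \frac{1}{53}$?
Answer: $- \frac{1044964277}{4034783} + \frac{1696 \sqrt{252863}}{4034783} \approx -258.78$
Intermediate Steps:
$v = - \frac{105}{424}$ ($v = - \frac{1}{4} + \frac{1}{8 \cdot 53} = - \frac{1}{4} + \frac{1}{8} \cdot \frac{1}{53} = - \frac{1}{4} + \frac{1}{424} = - \frac{105}{424} \approx -0.24764$)
$B{\left(h \right)} = \frac{1}{h + \sqrt{23 + 2 h}}$
$B{\left(v \right)} - 259 = \frac{1}{- \frac{105}{424} + \sqrt{23 + 2 \left(- \frac{105}{424}\right)}} - 259 = \frac{1}{- \frac{105}{424} + \sqrt{23 - \frac{105}{212}}} - 259 = \frac{1}{- \frac{105}{424} + \sqrt{\frac{4771}{212}}} - 259 = \frac{1}{- \frac{105}{424} + \frac{\sqrt{252863}}{106}} - 259 = -259 + \frac{1}{- \frac{105}{424} + \frac{\sqrt{252863}}{106}}$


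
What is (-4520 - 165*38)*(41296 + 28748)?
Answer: -755774760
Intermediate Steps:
(-4520 - 165*38)*(41296 + 28748) = (-4520 - 6270)*70044 = -10790*70044 = -755774760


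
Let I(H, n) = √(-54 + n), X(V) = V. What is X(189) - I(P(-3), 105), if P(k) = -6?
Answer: 189 - √51 ≈ 181.86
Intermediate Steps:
X(189) - I(P(-3), 105) = 189 - √(-54 + 105) = 189 - √51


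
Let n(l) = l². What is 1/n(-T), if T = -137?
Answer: 1/18769 ≈ 5.3279e-5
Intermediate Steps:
1/n(-T) = 1/((-1*(-137))²) = 1/(137²) = 1/18769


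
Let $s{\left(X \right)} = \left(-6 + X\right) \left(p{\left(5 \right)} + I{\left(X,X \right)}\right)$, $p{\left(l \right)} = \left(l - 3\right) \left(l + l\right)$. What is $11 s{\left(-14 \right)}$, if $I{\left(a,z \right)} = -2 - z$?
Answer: $-7040$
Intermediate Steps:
$p{\left(l \right)} = 2 l \left(-3 + l\right)$ ($p{\left(l \right)} = \left(-3 + l\right) 2 l = 2 l \left(-3 + l\right)$)
$s{\left(X \right)} = \left(-6 + X\right) \left(18 - X\right)$ ($s{\left(X \right)} = \left(-6 + X\right) \left(2 \cdot 5 \left(-3 + 5\right) - \left(2 + X\right)\right) = \left(-6 + X\right) \left(2 \cdot 5 \cdot 2 - \left(2 + X\right)\right) = \left(-6 + X\right) \left(20 - \left(2 + X\right)\right) = \left(-6 + X\right) \left(18 - X\right)$)
$11 s{\left(-14 \right)} = 11 \left(-108 - \left(-14\right)^{2} + 24 \left(-14\right)\right) = 11 \left(-108 - 196 - 336\right) = 11 \left(-640\right) = -7040$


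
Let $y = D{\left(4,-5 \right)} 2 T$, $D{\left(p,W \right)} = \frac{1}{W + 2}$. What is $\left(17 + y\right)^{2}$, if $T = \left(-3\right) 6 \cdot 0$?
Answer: $289$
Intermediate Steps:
$D{\left(p,W \right)} = \frac{1}{2 + W}$
$T = 0$ ($T = \left(-18\right) 0 = 0$)
$y = 0$ ($y = \frac{1}{2 - 5} \cdot 2 \cdot 0 = \frac{1}{-3} \cdot 2 \cdot 0 = \left(- \frac{1}{3}\right) 2 \cdot 0 = \left(- \frac{2}{3}\right) 0 = 0$)
$\left(17 + y\right)^{2} = \left(17 + 0\right)^{2} = 17^{2} = 289$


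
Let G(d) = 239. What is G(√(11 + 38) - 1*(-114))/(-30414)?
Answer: -239/30414 ≈ -0.0078582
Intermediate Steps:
G(√(11 + 38) - 1*(-114))/(-30414) = 239/(-30414) = 239*(-1/30414) = -239/30414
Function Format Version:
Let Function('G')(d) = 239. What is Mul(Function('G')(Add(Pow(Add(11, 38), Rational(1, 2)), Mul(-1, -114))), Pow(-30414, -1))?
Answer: Rational(-239, 30414) ≈ -0.0078582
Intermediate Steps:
Mul(Function('G')(Add(Pow(Add(11, 38), Rational(1, 2)), Mul(-1, -114))), Pow(-30414, -1)) = Mul(239, Pow(-30414, -1)) = Mul(239, Rational(-1, 30414)) = Rational(-239, 30414)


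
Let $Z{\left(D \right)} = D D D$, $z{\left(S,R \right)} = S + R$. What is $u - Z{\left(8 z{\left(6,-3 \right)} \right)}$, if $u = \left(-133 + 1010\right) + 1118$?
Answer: $-11829$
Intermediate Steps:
$z{\left(S,R \right)} = R + S$
$Z{\left(D \right)} = D^{3}$ ($Z{\left(D \right)} = D D^{2} = D^{3}$)
$u = 1995$ ($u = 877 + 1118 = 1995$)
$u - Z{\left(8 z{\left(6,-3 \right)} \right)} = 1995 - \left(8 \left(-3 + 6\right)\right)^{3} = 1995 - \left(8 \cdot 3\right)^{3} = 1995 - 24^{3} = 1995 - 13824 = -11829$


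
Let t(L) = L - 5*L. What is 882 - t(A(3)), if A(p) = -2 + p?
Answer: 886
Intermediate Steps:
t(L) = -4*L
882 - t(A(3)) = 882 - (-4)*(-2 + 3) = 882 - (-4) = 882 - 1*(-4) = 882 + 4 = 886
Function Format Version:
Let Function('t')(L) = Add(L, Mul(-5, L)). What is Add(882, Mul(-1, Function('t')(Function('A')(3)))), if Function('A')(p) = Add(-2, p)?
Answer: 886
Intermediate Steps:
Function('t')(L) = Mul(-4, L)
Add(882, Mul(-1, Function('t')(Function('A')(3)))) = Add(882, Mul(-1, Mul(-4, Add(-2, 3)))) = Add(882, Mul(-1, Mul(-4, 1))) = Add(882, Mul(-1, -4)) = Add(882, 4) = 886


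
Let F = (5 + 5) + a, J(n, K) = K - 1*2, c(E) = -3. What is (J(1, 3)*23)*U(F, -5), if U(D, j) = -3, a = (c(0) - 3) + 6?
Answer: -69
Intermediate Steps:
a = 0 (a = (-3 - 3) + 6 = -6 + 6 = 0)
J(n, K) = -2 + K (J(n, K) = K - 2 = -2 + K)
F = 10 (F = (5 + 5) + 0 = 10 + 0 = 10)
(J(1, 3)*23)*U(F, -5) = ((-2 + 3)*23)*(-3) = (1*23)*(-3) = 23*(-3) = -69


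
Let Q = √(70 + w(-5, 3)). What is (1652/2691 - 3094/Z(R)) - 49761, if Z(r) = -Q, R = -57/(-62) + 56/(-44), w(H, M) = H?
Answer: -133905199/2691 + 238*√65/5 ≈ -49377.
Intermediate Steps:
R = -241/682 (R = -57*(-1/62) + 56*(-1/44) = 57/62 - 14/11 = -241/682 ≈ -0.35337)
Q = √65 (Q = √(70 - 5) = √65 ≈ 8.0623)
Z(r) = -√65
(1652/2691 - 3094/Z(R)) - 49761 = (1652/2691 - 3094*(-√65/65)) - 49761 = (1652*(1/2691) - (-238)*√65/5) - 49761 = (1652/2691 + 238*√65/5) - 49761 = -133905199/2691 + 238*√65/5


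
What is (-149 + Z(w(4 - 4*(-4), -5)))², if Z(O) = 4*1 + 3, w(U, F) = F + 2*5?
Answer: 20164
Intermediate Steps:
w(U, F) = 10 + F (w(U, F) = F + 10 = 10 + F)
Z(O) = 7 (Z(O) = 4 + 3 = 7)
(-149 + Z(w(4 - 4*(-4), -5)))² = (-149 + 7)² = (-142)² = 20164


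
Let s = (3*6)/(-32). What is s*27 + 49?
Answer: 541/16 ≈ 33.813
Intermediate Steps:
s = -9/16 (s = 18*(-1/32) = -9/16 ≈ -0.56250)
s*27 + 49 = -9/16*27 + 49 = -243/16 + 49 = 541/16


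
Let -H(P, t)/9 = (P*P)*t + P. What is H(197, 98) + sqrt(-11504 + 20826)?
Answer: -34231311 + sqrt(9322) ≈ -3.4231e+7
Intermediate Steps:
H(P, t) = -9*P - 9*t*P**2 (H(P, t) = -9*((P*P)*t + P) = -9*(P**2*t + P) = -9*(t*P**2 + P) = -9*(P + t*P**2) = -9*P - 9*t*P**2)
H(197, 98) + sqrt(-11504 + 20826) = -9*197*(1 + 197*98) + sqrt(-11504 + 20826) = -9*197*(1 + 19306) + sqrt(9322) = -9*197*19307 + sqrt(9322) = -34231311 + sqrt(9322)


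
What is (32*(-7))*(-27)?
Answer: 6048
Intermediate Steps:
(32*(-7))*(-27) = -224*(-27) = 6048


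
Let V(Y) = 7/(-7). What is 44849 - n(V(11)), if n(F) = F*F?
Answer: 44848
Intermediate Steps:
V(Y) = -1 (V(Y) = 7*(-⅐) = -1)
n(F) = F²
44849 - n(V(11)) = 44849 - 1*(-1)² = 44849 - 1*1 = 44849 - 1 = 44848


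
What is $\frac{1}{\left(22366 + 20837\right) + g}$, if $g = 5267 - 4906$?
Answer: $\frac{1}{43564} \approx 2.2955 \cdot 10^{-5}$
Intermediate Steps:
$g = 361$
$\frac{1}{\left(22366 + 20837\right) + g} = \frac{1}{\left(22366 + 20837\right) + 361} = \frac{1}{43203 + 361} = \frac{1}{43564}$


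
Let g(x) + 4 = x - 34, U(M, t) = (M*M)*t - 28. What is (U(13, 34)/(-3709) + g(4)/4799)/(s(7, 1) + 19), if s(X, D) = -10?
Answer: -27566788/160195419 ≈ -0.17208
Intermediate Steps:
U(M, t) = -28 + t*M² (U(M, t) = M²*t - 28 = t*M² - 28 = -28 + t*M²)
g(x) = -38 + x (g(x) = -4 + (x - 34) = -4 + (-34 + x) = -38 + x)
(U(13, 34)/(-3709) + g(4)/4799)/(s(7, 1) + 19) = ((-28 + 34*13²)/(-3709) + (-38 + 4)/4799)/(-10 + 19) = ((-28 + 34*169)*(-1/3709) - 34*1/4799)/9 = ((-28 + 5746)*(-1/3709) - 34/4799)*(⅑) = (5718*(-1/3709) - 34/4799)*(⅑) = (-5718/3709 - 34/4799)*(⅑) = -27566788/17799491*⅑ = -27566788/160195419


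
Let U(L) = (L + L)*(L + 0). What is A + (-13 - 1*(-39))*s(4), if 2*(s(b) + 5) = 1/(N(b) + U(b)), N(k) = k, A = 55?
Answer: -2687/36 ≈ -74.639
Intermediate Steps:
U(L) = 2*L² (U(L) = (2*L)*L = 2*L²)
s(b) = -5 + 1/(2*(b + 2*b²))
A + (-13 - 1*(-39))*s(4) = 55 + (-13 - 1*(-39))*((½)*(1 - 20*4² - 10*4)/(4*(1 + 2*4))) = 55 + (-13 + 39)*((½)*(¼)*(1 - 20*16 - 40)/(1 + 8)) = 55 + 26*((½)*(¼)*(1 - 320 - 40)/9) = 55 + 26*((½)*(¼)*(⅑)*(-359)) = 55 + 26*(-359/72) = 55 - 4667/36 = -2687/36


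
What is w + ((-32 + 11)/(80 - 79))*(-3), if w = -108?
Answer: -45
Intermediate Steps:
w + ((-32 + 11)/(80 - 79))*(-3) = -108 + ((-32 + 11)/(80 - 79))*(-3) = -108 - 21/1*(-3) = -108 - 21*1*(-3) = -108 - 21*(-3) = -108 + 63 = -45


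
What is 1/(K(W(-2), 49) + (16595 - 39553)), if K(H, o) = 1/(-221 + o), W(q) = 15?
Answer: -172/3948777 ≈ -4.3558e-5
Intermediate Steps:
1/(K(W(-2), 49) + (16595 - 39553)) = 1/(1/(-221 + 49) + (16595 - 39553)) = 1/(1/(-172) - 22958) = 1/(-1/172 - 22958) = 1/(-3948777/172) = -172/3948777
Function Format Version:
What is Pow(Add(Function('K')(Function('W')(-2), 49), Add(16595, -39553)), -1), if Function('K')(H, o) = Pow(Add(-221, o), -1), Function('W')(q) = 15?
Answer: Rational(-172, 3948777) ≈ -4.3558e-5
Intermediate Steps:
Pow(Add(Function('K')(Function('W')(-2), 49), Add(16595, -39553)), -1) = Pow(Add(Pow(Add(-221, 49), -1), Add(16595, -39553)), -1) = Pow(Add(Pow(-172, -1), -22958), -1) = Pow(Add(Rational(-1, 172), -22958), -1) = Pow(Rational(-3948777, 172), -1) = Rational(-172, 3948777)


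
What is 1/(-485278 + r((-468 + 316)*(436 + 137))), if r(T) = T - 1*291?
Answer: -1/572665 ≈ -1.7462e-6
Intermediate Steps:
r(T) = -291 + T (r(T) = T - 291 = -291 + T)
1/(-485278 + r((-468 + 316)*(436 + 137))) = 1/(-485278 + (-291 + (-468 + 316)*(436 + 137))) = 1/(-485278 + (-291 - 152*573)) = 1/(-485278 + (-291 - 87096)) = 1/(-485278 - 87387) = 1/(-572665) = -1/572665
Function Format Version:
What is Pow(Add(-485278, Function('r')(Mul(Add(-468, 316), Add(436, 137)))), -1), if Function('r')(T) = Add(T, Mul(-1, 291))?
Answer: Rational(-1, 572665) ≈ -1.7462e-6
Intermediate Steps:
Function('r')(T) = Add(-291, T) (Function('r')(T) = Add(T, -291) = Add(-291, T))
Pow(Add(-485278, Function('r')(Mul(Add(-468, 316), Add(436, 137)))), -1) = Pow(Add(-485278, Add(-291, Mul(Add(-468, 316), Add(436, 137)))), -1) = Pow(Add(-485278, Add(-291, Mul(-152, 573))), -1) = Pow(Add(-485278, Add(-291, -87096)), -1) = Pow(Add(-485278, -87387), -1) = Pow(-572665, -1) = Rational(-1, 572665)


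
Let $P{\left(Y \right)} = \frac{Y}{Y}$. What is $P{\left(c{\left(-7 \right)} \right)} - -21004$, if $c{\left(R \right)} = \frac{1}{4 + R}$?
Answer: $21005$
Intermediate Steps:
$P{\left(Y \right)} = 1$
$P{\left(c{\left(-7 \right)} \right)} - -21004 = 1 - -21004 = 1 + 21004 = 21005$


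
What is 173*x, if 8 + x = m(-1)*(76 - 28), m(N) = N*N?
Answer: 6920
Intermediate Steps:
m(N) = N²
x = 40 (x = -8 + (-1)²*(76 - 28) = -8 + 1*48 = -8 + 48 = 40)
173*x = 173*40 = 6920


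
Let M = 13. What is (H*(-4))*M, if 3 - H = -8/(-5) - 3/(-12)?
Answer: -299/5 ≈ -59.800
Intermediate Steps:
H = 23/20 (H = 3 - (-8/(-5) - 3/(-12)) = 3 - (-8*(-1/5) - 3*(-1/12)) = 3 - (8/5 + 1/4) = 3 - 1*37/20 = 3 - 37/20 = 23/20 ≈ 1.1500)
(H*(-4))*M = ((23/20)*(-4))*13 = -23/5*13 = -299/5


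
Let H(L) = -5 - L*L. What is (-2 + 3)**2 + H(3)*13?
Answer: -181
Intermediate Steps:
H(L) = -5 - L**2
(-2 + 3)**2 + H(3)*13 = (-2 + 3)**2 + (-5 - 1*3**2)*13 = 1**2 + (-5 - 1*9)*13 = 1 + (-5 - 9)*13 = 1 - 14*13 = 1 - 182 = -181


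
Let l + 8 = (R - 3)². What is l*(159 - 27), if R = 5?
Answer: -528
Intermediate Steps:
l = -4 (l = -8 + (5 - 3)² = -8 + 2² = -8 + 4 = -4)
l*(159 - 27) = -4*(159 - 27) = -4*132 = -528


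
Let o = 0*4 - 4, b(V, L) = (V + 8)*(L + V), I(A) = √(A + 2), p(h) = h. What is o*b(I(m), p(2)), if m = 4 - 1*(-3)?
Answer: -220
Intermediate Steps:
m = 7 (m = 4 + 3 = 7)
I(A) = √(2 + A)
b(V, L) = (8 + V)*(L + V)
o = -4 (o = 0 - 4 = -4)
o*b(I(m), p(2)) = -4*((√(2 + 7))² + 8*2 + 8*√(2 + 7) + 2*√(2 + 7)) = -4*((√9)² + 16 + 8*√9 + 2*√9) = -4*(3² + 16 + 8*3 + 2*3) = -4*(9 + 16 + 24 + 6) = -4*55 = -220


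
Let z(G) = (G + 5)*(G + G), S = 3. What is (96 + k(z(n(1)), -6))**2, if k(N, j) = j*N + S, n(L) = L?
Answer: 729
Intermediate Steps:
z(G) = 2*G*(5 + G) (z(G) = (5 + G)*(2*G) = 2*G*(5 + G))
k(N, j) = 3 + N*j (k(N, j) = j*N + 3 = N*j + 3 = 3 + N*j)
(96 + k(z(n(1)), -6))**2 = (96 + (3 + (2*1*(5 + 1))*(-6)))**2 = (96 + (3 + (2*1*6)*(-6)))**2 = (96 + (3 + 12*(-6)))**2 = (96 + (3 - 72))**2 = (96 - 69)**2 = 27**2 = 729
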